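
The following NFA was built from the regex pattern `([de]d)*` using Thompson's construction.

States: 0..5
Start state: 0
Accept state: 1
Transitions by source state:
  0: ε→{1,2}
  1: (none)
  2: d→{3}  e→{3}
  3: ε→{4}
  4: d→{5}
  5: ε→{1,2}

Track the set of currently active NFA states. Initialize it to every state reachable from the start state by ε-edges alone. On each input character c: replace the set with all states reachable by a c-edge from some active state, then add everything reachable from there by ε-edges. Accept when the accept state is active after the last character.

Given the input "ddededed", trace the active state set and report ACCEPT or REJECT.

S₀ = ε-closure({0}) = {0,1,2}
'd' @ 1: {3,4}
'd' @ 2: {1,2,5}  ✓accept
'e' @ 3: {3,4}
'd' @ 4: {1,2,5}  ✓accept
'e' @ 5: {3,4}
'd' @ 6: {1,2,5}  ✓accept
'e' @ 7: {3,4}
'd' @ 8: {1,2,5}  ✓accept
after full input: {1,2,5}  (accept=1 in)

Answer: ACCEPT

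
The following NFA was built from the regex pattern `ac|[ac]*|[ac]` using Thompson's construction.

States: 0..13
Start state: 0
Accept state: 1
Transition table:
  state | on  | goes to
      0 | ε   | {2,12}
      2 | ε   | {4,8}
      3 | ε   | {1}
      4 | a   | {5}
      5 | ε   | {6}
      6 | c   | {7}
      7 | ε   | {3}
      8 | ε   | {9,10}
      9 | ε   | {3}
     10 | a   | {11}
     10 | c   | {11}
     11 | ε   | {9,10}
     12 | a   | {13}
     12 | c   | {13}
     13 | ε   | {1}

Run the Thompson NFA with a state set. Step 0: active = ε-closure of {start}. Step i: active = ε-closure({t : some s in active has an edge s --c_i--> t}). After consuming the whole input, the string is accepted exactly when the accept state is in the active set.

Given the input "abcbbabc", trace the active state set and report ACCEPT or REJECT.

Answer: REJECT

Trace:
S₀ = ε-closure({0}) = {0,1,2,3,4,8,9,10,12}
'a' @ 1: {1,3,5,6,9,10,11,13}  [accepting]
'b' @ 2: {}  — no active states
rest 'cbbabc' ignored (set empty)
final: {}; accept 1 not in set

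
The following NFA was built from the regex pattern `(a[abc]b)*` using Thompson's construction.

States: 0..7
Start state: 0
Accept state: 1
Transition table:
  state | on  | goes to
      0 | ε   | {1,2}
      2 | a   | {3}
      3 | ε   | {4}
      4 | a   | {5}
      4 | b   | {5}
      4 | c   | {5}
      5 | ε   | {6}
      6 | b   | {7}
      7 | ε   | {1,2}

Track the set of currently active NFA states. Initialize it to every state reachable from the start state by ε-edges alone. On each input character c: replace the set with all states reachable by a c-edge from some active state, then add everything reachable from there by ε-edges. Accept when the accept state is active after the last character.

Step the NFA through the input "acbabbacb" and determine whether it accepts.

initial (ε-close {0}): {0,1,2}
'a' @ 1: {3,4}
'c' @ 2: {5,6}
'b' @ 3: {1,2,7}  [accepting]
'a' @ 4: {3,4}
'b' @ 5: {5,6}
'b' @ 6: {1,2,7}  [accepting]
'a' @ 7: {3,4}
'c' @ 8: {5,6}
'b' @ 9: {1,2,7}  [accepting]
final: {1,2,7}; accept 1 in set

Answer: ACCEPT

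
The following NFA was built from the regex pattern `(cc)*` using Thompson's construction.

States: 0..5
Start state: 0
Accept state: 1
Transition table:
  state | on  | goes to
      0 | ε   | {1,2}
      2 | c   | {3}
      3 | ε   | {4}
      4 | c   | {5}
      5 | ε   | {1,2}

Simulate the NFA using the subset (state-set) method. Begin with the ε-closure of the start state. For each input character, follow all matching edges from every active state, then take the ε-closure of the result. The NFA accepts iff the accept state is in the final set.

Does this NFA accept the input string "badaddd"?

S₀ = ε-closure({0}) = {0,1,2}
'b' @ 1: {}  — state set empty
rest 'adaddd' ignored (set empty)
after full input: {}  (accept=1 not in)

Answer: REJECT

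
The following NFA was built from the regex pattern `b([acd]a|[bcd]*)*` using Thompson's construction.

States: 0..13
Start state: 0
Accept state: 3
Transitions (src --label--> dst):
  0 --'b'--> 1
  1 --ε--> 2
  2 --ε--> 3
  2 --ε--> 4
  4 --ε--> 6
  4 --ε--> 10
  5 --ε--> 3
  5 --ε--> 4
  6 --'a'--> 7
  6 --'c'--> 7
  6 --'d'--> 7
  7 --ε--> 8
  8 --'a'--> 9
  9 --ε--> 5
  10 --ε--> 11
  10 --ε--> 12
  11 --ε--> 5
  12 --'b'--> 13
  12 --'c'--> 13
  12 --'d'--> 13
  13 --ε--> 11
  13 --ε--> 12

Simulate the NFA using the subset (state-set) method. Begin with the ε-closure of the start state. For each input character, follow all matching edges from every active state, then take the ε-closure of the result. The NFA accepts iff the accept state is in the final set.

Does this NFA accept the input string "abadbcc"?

start: ε-closure({0}) = {0}
'a' @ 1: {}  — dead — no transitions
rest 'badbcc' ignored (set empty)
after full input: {}  (accept=3 not in)

Answer: REJECT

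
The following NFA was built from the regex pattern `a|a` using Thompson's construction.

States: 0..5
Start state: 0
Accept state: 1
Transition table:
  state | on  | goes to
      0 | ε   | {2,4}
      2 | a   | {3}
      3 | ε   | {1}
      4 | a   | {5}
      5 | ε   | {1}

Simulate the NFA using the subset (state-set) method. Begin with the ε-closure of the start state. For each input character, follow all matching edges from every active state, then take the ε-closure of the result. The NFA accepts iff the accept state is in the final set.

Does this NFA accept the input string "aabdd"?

S₀ = ε-closure({0}) = {0,2,4}
'a' @ 1: {1,3,5}  ✓accept
'a' @ 2: {}  — state set empty
rest 'bdd' ignored (set empty)
end set {} — state 1 not in

Answer: REJECT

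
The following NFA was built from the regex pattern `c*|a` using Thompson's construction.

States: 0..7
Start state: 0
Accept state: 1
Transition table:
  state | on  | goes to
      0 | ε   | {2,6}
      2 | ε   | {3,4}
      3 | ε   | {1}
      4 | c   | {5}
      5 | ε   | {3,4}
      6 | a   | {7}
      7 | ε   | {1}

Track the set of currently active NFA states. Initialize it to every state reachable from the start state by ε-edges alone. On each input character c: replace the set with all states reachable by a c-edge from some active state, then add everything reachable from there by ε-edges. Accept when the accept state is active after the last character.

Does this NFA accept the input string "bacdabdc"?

Answer: REJECT

Derivation:
S₀ = ε-closure({0}) = {0,1,2,3,4,6}
'b' @ 1: {}  — dead — no transitions
rest 'acdabdc' ignored (set empty)
final: {}; accept 1 not in set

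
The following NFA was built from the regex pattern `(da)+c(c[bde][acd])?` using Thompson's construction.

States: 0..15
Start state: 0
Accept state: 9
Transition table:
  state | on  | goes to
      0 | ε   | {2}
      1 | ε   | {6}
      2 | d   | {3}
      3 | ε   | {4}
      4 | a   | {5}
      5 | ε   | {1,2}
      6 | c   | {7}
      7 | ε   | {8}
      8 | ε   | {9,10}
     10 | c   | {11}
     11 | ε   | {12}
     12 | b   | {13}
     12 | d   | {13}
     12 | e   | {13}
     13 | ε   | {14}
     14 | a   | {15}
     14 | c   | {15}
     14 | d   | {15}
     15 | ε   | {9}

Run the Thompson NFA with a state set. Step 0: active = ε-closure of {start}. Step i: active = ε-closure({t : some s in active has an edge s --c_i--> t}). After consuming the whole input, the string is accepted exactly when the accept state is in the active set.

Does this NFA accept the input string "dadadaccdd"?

initial (ε-close {0}): {0,2}
'd' @ 1: {3,4}
'a' @ 2: {1,2,5,6}
'd' @ 3: {3,4}
'a' @ 4: {1,2,5,6}
'd' @ 5: {3,4}
'a' @ 6: {1,2,5,6}
'c' @ 7: {7,8,9,10}  [accepting]
'c' @ 8: {11,12}
'd' @ 9: {13,14}
'd' @ 10: {9,15}  [accepting]
final: {9,15}; accept 9 in set

Answer: ACCEPT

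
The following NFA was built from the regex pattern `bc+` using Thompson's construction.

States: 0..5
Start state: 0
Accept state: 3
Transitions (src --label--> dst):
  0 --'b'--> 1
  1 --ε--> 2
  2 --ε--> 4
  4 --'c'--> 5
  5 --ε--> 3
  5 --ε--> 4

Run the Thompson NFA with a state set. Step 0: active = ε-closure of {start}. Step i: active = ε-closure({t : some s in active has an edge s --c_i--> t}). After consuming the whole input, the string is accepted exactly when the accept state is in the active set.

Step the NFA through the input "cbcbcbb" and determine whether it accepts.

Answer: REJECT

Derivation:
initial (ε-close {0}): {0}
'c' @ 1: {}  — dead — no transitions
rest 'bcbcbb' ignored (set empty)
final: {}; accept 3 not in set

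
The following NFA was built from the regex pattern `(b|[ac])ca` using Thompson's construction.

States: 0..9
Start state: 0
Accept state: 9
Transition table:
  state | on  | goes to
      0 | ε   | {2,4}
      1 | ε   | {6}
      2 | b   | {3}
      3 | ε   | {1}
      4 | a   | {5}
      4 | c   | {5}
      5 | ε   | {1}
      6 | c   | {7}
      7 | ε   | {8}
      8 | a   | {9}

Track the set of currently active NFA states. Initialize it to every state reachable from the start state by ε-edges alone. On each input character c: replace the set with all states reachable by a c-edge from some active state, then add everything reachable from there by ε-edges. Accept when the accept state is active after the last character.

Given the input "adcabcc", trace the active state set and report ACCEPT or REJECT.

S₀ = ε-closure({0}) = {0,2,4}
'a' @ 1: {1,5,6}
'd' @ 2: {}  — no active states
rest 'cabcc' ignored (set empty)
after full input: {}  (accept=9 not in)

Answer: REJECT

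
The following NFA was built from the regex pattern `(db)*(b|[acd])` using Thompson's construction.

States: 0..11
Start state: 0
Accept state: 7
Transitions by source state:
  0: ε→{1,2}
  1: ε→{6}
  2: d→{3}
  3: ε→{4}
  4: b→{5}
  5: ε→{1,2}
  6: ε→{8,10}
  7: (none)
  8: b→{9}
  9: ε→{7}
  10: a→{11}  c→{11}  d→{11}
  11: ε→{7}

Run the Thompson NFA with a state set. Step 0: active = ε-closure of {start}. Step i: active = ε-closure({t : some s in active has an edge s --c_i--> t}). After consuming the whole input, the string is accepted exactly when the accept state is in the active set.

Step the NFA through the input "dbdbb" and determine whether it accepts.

initial (ε-close {0}): {0,1,2,6,8,10}
'd' @ 1: {3,4,7,11}  (accept∈set)
'b' @ 2: {1,2,5,6,8,10}
'd' @ 3: {3,4,7,11}  (accept∈set)
'b' @ 4: {1,2,5,6,8,10}
'b' @ 5: {7,9}  (accept∈set)
final: {7,9}; accept 7 in set

Answer: ACCEPT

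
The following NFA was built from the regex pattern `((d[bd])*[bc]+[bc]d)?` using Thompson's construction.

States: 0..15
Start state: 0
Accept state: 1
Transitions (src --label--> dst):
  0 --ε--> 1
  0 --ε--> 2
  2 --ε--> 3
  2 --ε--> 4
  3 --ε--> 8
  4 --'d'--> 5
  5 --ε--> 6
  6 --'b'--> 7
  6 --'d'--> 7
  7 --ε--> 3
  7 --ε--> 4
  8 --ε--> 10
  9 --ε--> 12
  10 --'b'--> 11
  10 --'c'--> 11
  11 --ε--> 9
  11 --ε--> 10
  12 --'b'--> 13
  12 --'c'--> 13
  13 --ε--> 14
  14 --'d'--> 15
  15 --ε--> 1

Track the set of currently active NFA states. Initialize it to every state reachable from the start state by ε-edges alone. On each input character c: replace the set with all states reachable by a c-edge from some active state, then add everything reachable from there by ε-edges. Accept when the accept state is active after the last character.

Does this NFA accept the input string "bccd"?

Answer: ACCEPT

Steps:
initial (ε-close {0}): {0,1,2,3,4,8,10}
'b' @ 1: {9,10,11,12}
'c' @ 2: {9,10,11,12,13,14}
'c' @ 3: {9,10,11,12,13,14}
'd' @ 4: {1,15}  ✓accept
final: {1,15}; accept 1 in set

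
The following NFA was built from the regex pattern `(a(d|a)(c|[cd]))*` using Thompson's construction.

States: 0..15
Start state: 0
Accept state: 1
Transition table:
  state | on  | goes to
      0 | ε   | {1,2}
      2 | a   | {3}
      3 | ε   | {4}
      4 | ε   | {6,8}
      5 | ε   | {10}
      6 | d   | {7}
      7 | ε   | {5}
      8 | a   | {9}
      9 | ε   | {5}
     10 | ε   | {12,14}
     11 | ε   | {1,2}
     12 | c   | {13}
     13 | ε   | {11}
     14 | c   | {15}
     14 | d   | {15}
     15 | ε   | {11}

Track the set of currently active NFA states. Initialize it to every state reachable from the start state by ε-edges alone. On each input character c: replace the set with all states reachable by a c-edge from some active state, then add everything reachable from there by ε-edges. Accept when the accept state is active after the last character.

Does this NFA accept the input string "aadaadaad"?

initial (ε-close {0}): {0,1,2}
'a' @ 1: {3,4,6,8}
'a' @ 2: {5,9,10,12,14}
'd' @ 3: {1,2,11,15}  (accept∈set)
'a' @ 4: {3,4,6,8}
'a' @ 5: {5,9,10,12,14}
'd' @ 6: {1,2,11,15}  (accept∈set)
'a' @ 7: {3,4,6,8}
'a' @ 8: {5,9,10,12,14}
'd' @ 9: {1,2,11,15}  (accept∈set)
final: {1,2,11,15}; accept 1 in set

Answer: ACCEPT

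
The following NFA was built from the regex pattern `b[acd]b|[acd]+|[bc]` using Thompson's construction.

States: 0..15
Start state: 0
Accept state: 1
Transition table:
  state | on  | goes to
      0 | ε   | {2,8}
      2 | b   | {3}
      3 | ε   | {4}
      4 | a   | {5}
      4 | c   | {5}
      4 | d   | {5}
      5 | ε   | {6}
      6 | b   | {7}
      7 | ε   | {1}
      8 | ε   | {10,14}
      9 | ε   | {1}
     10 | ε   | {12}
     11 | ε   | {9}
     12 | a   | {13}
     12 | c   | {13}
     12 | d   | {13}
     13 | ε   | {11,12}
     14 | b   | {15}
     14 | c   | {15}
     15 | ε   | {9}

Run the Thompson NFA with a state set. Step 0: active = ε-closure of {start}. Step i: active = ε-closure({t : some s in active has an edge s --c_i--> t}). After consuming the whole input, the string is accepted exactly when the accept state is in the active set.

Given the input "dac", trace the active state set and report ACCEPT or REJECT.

S₀ = ε-closure({0}) = {0,2,8,10,12,14}
'd' @ 1: {1,9,11,12,13}  ✓accept
'a' @ 2: {1,9,11,12,13}  ✓accept
'c' @ 3: {1,9,11,12,13}  ✓accept
after full input: {1,9,11,12,13}  (accept=1 in)

Answer: ACCEPT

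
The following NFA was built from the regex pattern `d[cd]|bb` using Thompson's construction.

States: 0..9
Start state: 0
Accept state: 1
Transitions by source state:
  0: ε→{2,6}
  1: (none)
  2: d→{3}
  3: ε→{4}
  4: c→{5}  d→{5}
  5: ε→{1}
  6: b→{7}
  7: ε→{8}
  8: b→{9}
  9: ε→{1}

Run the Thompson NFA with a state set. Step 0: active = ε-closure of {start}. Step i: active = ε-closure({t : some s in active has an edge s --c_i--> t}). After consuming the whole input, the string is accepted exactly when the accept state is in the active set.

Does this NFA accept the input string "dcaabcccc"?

S₀ = ε-closure({0}) = {0,2,6}
'd' @ 1: {3,4}
'c' @ 2: {1,5}  (accept∈set)
'a' @ 3: {}  — state set empty
rest 'abcccc' ignored (set empty)
after full input: {}  (accept=1 not in)

Answer: REJECT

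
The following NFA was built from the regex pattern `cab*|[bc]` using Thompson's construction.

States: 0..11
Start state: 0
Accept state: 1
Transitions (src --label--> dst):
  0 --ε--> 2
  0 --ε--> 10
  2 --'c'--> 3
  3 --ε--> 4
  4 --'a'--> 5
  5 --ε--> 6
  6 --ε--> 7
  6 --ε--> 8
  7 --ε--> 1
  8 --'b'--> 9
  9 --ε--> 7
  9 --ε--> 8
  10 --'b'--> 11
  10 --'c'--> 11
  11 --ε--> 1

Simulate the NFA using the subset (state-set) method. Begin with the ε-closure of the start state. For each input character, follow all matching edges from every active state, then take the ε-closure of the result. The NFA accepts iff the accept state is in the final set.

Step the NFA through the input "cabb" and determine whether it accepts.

start: ε-closure({0}) = {0,2,10}
'c' @ 1: {1,3,4,11}  ✓accept
'a' @ 2: {1,5,6,7,8}  ✓accept
'b' @ 3: {1,7,8,9}  ✓accept
'b' @ 4: {1,7,8,9}  ✓accept
end set {1,7,8,9} — state 1 in

Answer: ACCEPT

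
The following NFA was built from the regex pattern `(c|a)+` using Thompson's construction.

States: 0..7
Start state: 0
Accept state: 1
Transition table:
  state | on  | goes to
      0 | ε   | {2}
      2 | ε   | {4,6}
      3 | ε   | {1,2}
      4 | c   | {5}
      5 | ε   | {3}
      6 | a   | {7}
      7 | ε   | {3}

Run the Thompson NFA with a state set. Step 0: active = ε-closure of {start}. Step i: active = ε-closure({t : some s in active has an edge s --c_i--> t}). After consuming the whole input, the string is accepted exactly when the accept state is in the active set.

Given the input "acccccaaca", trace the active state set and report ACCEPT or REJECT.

S₀ = ε-closure({0}) = {0,2,4,6}
'a' @ 1: {1,2,3,4,6,7}  (accept∈set)
'c' @ 2: {1,2,3,4,5,6}  (accept∈set)
'c' @ 3: {1,2,3,4,5,6}  (accept∈set)
'c' @ 4: {1,2,3,4,5,6}  (accept∈set)
'c' @ 5: {1,2,3,4,5,6}  (accept∈set)
'c' @ 6: {1,2,3,4,5,6}  (accept∈set)
'a' @ 7: {1,2,3,4,6,7}  (accept∈set)
'a' @ 8: {1,2,3,4,6,7}  (accept∈set)
'c' @ 9: {1,2,3,4,5,6}  (accept∈set)
'a' @ 10: {1,2,3,4,6,7}  (accept∈set)
after full input: {1,2,3,4,6,7}  (accept=1 in)

Answer: ACCEPT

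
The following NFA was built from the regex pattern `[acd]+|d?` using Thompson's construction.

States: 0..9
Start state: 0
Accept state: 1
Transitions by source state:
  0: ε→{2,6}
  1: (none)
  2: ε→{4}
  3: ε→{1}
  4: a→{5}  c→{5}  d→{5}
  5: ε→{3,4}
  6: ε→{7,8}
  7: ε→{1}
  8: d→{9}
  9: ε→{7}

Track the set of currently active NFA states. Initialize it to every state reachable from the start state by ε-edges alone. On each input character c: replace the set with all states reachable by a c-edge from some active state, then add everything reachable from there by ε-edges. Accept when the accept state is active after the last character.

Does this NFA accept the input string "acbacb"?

Answer: REJECT

Derivation:
S₀ = ε-closure({0}) = {0,1,2,4,6,7,8}
'a' @ 1: {1,3,4,5}  (accept∈set)
'c' @ 2: {1,3,4,5}  (accept∈set)
'b' @ 3: {}  — dead — no transitions
rest 'acb' ignored (set empty)
final: {}; accept 1 not in set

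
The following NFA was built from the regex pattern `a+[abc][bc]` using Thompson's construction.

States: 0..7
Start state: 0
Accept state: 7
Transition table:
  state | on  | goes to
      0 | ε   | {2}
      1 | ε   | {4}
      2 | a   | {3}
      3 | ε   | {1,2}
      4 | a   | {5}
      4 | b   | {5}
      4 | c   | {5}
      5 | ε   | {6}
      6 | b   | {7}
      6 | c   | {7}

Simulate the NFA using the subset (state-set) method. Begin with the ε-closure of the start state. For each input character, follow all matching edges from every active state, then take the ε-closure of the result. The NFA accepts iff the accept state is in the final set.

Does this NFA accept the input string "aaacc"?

start: ε-closure({0}) = {0,2}
'a' @ 1: {1,2,3,4}
'a' @ 2: {1,2,3,4,5,6}
'a' @ 3: {1,2,3,4,5,6}
'c' @ 4: {5,6,7}  ✓accept
'c' @ 5: {7}  ✓accept
after full input: {7}  (accept=7 in)

Answer: ACCEPT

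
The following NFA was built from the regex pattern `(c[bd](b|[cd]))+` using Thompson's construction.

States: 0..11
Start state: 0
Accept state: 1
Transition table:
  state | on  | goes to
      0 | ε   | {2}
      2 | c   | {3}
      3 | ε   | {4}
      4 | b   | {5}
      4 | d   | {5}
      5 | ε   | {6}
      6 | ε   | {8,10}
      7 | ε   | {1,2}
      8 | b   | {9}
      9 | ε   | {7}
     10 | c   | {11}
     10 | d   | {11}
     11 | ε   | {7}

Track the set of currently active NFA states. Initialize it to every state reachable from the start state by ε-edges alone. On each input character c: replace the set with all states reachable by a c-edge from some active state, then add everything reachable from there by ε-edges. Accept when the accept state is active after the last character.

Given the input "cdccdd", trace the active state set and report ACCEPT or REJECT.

Answer: ACCEPT

Derivation:
initial (ε-close {0}): {0,2}
'c' @ 1: {3,4}
'd' @ 2: {5,6,8,10}
'c' @ 3: {1,2,7,11}  ✓accept
'c' @ 4: {3,4}
'd' @ 5: {5,6,8,10}
'd' @ 6: {1,2,7,11}  ✓accept
after full input: {1,2,7,11}  (accept=1 in)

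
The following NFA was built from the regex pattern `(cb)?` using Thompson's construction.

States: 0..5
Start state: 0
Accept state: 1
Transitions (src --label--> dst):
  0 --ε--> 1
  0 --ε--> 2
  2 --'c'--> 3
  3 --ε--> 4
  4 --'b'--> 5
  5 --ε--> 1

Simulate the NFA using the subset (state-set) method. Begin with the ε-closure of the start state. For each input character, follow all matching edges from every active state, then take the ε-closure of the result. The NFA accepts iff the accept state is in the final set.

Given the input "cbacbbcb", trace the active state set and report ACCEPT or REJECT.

initial (ε-close {0}): {0,1,2}
'c' @ 1: {3,4}
'b' @ 2: {1,5}  ✓accept
'a' @ 3: {}  — state set empty
rest 'cbbcb' ignored (set empty)
end set {} — state 1 not in

Answer: REJECT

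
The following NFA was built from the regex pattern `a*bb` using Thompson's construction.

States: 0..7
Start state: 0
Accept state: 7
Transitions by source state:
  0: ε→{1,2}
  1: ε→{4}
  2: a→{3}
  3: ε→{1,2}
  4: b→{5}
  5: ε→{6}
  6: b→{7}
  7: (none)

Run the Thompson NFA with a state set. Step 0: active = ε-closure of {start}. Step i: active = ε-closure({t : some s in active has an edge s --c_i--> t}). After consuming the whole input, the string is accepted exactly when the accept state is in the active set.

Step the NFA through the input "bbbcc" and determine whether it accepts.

S₀ = ε-closure({0}) = {0,1,2,4}
'b' @ 1: {5,6}
'b' @ 2: {7}  [accepting]
'b' @ 3: {}  — no active states
rest 'cc' ignored (set empty)
after full input: {}  (accept=7 not in)

Answer: REJECT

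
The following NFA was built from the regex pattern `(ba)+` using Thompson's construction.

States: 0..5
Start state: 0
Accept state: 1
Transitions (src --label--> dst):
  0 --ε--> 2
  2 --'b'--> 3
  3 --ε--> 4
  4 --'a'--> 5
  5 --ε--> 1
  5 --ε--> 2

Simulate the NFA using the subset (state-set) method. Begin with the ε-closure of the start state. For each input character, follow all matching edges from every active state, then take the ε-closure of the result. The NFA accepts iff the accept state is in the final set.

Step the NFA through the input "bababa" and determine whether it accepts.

start: ε-closure({0}) = {0,2}
'b' @ 1: {3,4}
'a' @ 2: {1,2,5}  (accept∈set)
'b' @ 3: {3,4}
'a' @ 4: {1,2,5}  (accept∈set)
'b' @ 5: {3,4}
'a' @ 6: {1,2,5}  (accept∈set)
final: {1,2,5}; accept 1 in set

Answer: ACCEPT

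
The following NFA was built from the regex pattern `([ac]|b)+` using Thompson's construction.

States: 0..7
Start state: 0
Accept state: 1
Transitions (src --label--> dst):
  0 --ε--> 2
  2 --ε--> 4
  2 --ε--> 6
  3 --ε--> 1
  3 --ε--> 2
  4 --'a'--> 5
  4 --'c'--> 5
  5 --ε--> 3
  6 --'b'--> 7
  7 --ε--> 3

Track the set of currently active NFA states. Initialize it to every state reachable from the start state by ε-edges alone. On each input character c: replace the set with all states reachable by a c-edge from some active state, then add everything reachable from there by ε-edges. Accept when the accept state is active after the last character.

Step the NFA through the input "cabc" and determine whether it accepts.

S₀ = ε-closure({0}) = {0,2,4,6}
'c' @ 1: {1,2,3,4,5,6}  (accept∈set)
'a' @ 2: {1,2,3,4,5,6}  (accept∈set)
'b' @ 3: {1,2,3,4,6,7}  (accept∈set)
'c' @ 4: {1,2,3,4,5,6}  (accept∈set)
final: {1,2,3,4,5,6}; accept 1 in set

Answer: ACCEPT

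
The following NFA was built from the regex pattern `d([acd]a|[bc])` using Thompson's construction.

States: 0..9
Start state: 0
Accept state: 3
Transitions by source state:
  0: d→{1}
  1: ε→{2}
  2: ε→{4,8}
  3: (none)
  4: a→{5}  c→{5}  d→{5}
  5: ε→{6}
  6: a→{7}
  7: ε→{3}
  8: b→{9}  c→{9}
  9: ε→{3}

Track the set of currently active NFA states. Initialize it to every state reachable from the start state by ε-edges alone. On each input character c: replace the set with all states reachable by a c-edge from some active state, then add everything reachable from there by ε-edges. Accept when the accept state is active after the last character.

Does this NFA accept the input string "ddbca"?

start: ε-closure({0}) = {0}
'd' @ 1: {1,2,4,8}
'd' @ 2: {5,6}
'b' @ 3: {}  — dead — no transitions
rest 'ca' ignored (set empty)
after full input: {}  (accept=3 not in)

Answer: REJECT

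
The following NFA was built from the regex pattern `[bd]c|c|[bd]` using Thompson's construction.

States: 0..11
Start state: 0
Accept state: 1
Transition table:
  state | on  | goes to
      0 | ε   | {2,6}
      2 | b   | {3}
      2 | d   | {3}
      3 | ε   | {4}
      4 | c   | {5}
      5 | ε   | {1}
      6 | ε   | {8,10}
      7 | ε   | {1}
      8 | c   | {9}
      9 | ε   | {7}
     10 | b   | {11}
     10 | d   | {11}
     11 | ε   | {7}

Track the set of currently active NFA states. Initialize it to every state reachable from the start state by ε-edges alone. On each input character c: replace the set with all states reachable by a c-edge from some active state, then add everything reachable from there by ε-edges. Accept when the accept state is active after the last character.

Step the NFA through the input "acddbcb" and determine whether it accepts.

S₀ = ε-closure({0}) = {0,2,6,8,10}
'a' @ 1: {}  — no active states
rest 'cddbcb' ignored (set empty)
after full input: {}  (accept=1 not in)

Answer: REJECT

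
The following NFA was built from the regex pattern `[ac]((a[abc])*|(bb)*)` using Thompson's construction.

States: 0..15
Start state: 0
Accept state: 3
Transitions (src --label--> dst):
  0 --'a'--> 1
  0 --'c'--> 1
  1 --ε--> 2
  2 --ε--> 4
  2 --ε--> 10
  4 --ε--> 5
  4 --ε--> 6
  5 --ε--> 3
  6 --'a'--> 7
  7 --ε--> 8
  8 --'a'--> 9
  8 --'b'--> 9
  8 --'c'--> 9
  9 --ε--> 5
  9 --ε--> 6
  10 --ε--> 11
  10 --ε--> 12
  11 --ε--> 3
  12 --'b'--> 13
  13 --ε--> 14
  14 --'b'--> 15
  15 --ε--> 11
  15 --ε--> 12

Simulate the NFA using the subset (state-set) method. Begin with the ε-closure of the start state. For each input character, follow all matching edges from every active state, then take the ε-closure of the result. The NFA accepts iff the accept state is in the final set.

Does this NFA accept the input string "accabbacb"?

Answer: REJECT

Derivation:
start: ε-closure({0}) = {0}
'a' @ 1: {1,2,3,4,5,6,10,11,12}  ✓accept
'c' @ 2: {}  — no active states
rest 'cabbacb' ignored (set empty)
end set {} — state 3 not in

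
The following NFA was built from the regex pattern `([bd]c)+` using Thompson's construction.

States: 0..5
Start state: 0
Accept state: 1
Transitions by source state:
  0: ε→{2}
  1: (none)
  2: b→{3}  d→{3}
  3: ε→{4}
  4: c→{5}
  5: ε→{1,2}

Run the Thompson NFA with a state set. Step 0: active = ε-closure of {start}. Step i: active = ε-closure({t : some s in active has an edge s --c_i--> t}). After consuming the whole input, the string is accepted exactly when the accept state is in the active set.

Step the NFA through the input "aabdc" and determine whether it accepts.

Answer: REJECT

Steps:
start: ε-closure({0}) = {0,2}
'a' @ 1: {}  — state set empty
rest 'abdc' ignored (set empty)
after full input: {}  (accept=1 not in)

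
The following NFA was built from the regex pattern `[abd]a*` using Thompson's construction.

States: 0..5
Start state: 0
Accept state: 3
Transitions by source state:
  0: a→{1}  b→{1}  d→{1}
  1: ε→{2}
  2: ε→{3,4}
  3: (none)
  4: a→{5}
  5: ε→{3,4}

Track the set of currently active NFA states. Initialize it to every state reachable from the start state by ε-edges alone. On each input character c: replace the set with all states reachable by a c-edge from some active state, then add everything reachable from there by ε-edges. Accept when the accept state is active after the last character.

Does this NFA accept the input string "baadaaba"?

start: ε-closure({0}) = {0}
'b' @ 1: {1,2,3,4}  ✓accept
'a' @ 2: {3,4,5}  ✓accept
'a' @ 3: {3,4,5}  ✓accept
'd' @ 4: {}  — no active states
rest 'aaba' ignored (set empty)
end set {} — state 3 not in

Answer: REJECT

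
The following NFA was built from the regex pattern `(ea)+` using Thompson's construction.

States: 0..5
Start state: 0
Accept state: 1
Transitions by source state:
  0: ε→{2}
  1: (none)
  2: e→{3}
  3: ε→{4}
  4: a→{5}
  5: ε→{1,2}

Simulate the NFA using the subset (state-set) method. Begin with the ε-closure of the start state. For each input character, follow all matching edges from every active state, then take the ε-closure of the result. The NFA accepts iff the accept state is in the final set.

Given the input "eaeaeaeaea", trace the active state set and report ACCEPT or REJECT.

S₀ = ε-closure({0}) = {0,2}
'e' @ 1: {3,4}
'a' @ 2: {1,2,5}  (accept∈set)
'e' @ 3: {3,4}
'a' @ 4: {1,2,5}  (accept∈set)
'e' @ 5: {3,4}
'a' @ 6: {1,2,5}  (accept∈set)
'e' @ 7: {3,4}
'a' @ 8: {1,2,5}  (accept∈set)
'e' @ 9: {3,4}
'a' @ 10: {1,2,5}  (accept∈set)
end set {1,2,5} — state 1 in

Answer: ACCEPT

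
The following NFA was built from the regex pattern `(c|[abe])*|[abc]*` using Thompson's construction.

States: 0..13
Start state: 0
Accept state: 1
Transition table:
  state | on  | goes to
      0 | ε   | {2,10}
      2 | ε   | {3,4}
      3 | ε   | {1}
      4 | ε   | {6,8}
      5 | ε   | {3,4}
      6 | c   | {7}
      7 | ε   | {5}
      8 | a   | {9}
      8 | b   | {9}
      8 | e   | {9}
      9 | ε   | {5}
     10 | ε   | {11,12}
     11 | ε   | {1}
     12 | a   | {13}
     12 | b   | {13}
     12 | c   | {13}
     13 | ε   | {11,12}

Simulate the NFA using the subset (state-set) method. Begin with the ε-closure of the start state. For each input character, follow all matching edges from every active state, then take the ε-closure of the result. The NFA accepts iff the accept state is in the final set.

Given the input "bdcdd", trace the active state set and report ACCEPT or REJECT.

Answer: REJECT

Derivation:
S₀ = ε-closure({0}) = {0,1,2,3,4,6,8,10,11,12}
'b' @ 1: {1,3,4,5,6,8,9,11,12,13}  (accept∈set)
'd' @ 2: {}  — state set empty
rest 'cdd' ignored (set empty)
end set {} — state 1 not in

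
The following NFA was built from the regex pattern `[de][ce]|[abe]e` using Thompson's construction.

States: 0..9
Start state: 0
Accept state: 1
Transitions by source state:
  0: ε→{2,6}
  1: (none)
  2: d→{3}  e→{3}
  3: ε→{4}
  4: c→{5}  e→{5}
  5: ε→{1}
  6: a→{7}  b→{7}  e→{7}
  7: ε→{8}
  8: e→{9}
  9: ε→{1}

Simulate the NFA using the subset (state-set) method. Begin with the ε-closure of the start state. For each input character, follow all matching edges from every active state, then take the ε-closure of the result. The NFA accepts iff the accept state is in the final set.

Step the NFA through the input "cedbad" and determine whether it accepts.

Answer: REJECT

Steps:
S₀ = ε-closure({0}) = {0,2,6}
'c' @ 1: {}  — dead — no transitions
rest 'edbad' ignored (set empty)
after full input: {}  (accept=1 not in)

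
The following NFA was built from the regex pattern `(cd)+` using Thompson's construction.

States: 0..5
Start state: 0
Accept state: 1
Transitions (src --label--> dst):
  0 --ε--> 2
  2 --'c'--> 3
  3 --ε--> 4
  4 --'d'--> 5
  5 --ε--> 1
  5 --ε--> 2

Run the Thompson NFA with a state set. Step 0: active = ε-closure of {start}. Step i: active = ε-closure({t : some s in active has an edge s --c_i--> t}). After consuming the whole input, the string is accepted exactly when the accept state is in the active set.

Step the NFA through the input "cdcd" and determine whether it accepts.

Answer: ACCEPT

Trace:
initial (ε-close {0}): {0,2}
'c' @ 1: {3,4}
'd' @ 2: {1,2,5}  (accept∈set)
'c' @ 3: {3,4}
'd' @ 4: {1,2,5}  (accept∈set)
after full input: {1,2,5}  (accept=1 in)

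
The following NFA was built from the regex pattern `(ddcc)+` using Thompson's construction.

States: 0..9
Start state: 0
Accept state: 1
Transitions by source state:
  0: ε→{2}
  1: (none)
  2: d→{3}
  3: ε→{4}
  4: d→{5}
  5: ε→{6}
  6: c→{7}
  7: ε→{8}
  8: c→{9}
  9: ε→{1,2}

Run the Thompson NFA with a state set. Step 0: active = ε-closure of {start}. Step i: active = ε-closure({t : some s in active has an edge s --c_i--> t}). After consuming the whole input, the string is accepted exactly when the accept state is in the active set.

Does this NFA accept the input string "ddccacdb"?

Answer: REJECT

Derivation:
start: ε-closure({0}) = {0,2}
'd' @ 1: {3,4}
'd' @ 2: {5,6}
'c' @ 3: {7,8}
'c' @ 4: {1,2,9}  [accepting]
'a' @ 5: {}  — state set empty
rest 'cdb' ignored (set empty)
after full input: {}  (accept=1 not in)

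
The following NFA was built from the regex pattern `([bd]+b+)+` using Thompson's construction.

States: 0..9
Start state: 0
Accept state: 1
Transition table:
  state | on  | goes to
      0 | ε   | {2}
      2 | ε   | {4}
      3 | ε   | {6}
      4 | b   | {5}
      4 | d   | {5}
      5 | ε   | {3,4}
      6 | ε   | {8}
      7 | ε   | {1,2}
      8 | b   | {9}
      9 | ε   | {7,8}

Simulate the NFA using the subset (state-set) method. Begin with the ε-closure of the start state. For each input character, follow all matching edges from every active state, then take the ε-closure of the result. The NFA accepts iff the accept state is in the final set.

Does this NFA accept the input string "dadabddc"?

Answer: REJECT

Steps:
start: ε-closure({0}) = {0,2,4}
'd' @ 1: {3,4,5,6,8}
'a' @ 2: {}  — no active states
rest 'dabddc' ignored (set empty)
after full input: {}  (accept=1 not in)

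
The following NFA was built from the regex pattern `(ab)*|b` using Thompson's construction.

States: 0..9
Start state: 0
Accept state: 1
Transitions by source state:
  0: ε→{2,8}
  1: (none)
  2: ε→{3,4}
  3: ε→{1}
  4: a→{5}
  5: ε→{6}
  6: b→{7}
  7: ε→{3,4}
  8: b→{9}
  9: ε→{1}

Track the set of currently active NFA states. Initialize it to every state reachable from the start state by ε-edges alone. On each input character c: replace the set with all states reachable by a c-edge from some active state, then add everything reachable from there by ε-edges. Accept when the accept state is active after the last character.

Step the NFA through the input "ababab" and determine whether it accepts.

start: ε-closure({0}) = {0,1,2,3,4,8}
'a' @ 1: {5,6}
'b' @ 2: {1,3,4,7}  ✓accept
'a' @ 3: {5,6}
'b' @ 4: {1,3,4,7}  ✓accept
'a' @ 5: {5,6}
'b' @ 6: {1,3,4,7}  ✓accept
after full input: {1,3,4,7}  (accept=1 in)

Answer: ACCEPT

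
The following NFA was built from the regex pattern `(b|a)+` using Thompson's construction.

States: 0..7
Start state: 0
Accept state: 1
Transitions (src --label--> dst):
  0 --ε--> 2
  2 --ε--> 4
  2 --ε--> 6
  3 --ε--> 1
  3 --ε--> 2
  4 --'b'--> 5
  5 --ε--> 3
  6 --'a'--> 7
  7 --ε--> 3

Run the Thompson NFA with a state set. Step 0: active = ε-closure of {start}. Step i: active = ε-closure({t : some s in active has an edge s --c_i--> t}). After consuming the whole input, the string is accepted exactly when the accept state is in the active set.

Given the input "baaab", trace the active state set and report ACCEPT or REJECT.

Answer: ACCEPT

Trace:
S₀ = ε-closure({0}) = {0,2,4,6}
'b' @ 1: {1,2,3,4,5,6}  (accept∈set)
'a' @ 2: {1,2,3,4,6,7}  (accept∈set)
'a' @ 3: {1,2,3,4,6,7}  (accept∈set)
'a' @ 4: {1,2,3,4,6,7}  (accept∈set)
'b' @ 5: {1,2,3,4,5,6}  (accept∈set)
final: {1,2,3,4,5,6}; accept 1 in set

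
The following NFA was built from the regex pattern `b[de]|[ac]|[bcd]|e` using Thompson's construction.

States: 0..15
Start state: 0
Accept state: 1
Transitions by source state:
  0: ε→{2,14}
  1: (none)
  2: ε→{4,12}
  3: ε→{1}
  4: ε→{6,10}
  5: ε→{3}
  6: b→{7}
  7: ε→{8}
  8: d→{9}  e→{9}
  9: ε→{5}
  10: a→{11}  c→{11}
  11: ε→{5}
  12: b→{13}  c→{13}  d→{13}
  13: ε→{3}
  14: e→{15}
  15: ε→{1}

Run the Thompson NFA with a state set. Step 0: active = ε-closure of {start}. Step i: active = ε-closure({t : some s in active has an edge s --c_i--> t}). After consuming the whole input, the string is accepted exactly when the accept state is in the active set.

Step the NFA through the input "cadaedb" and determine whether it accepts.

Answer: REJECT

Trace:
initial (ε-close {0}): {0,2,4,6,10,12,14}
'c' @ 1: {1,3,5,11,13}  ✓accept
'a' @ 2: {}  — no active states
rest 'daedb' ignored (set empty)
after full input: {}  (accept=1 not in)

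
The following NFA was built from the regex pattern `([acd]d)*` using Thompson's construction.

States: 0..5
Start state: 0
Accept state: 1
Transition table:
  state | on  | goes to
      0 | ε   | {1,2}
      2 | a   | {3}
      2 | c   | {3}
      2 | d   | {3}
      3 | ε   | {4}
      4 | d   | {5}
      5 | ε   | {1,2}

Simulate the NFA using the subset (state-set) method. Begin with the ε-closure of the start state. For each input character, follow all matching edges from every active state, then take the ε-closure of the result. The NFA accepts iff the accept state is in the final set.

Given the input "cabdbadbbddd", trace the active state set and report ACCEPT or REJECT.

start: ε-closure({0}) = {0,1,2}
'c' @ 1: {3,4}
'a' @ 2: {}  — state set empty
rest 'bdbadbbddd' ignored (set empty)
final: {}; accept 1 not in set

Answer: REJECT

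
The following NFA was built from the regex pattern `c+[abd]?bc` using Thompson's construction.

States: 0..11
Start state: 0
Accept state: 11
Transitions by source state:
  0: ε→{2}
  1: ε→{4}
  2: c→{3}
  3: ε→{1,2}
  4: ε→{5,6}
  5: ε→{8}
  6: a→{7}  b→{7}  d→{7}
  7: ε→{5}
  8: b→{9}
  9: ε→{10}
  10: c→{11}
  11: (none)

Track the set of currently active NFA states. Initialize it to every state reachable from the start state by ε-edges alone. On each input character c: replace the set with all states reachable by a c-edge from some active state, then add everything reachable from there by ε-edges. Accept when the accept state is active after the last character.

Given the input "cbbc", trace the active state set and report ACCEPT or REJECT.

start: ε-closure({0}) = {0,2}
'c' @ 1: {1,2,3,4,5,6,8}
'b' @ 2: {5,7,8,9,10}
'b' @ 3: {9,10}
'c' @ 4: {11}  [accepting]
after full input: {11}  (accept=11 in)

Answer: ACCEPT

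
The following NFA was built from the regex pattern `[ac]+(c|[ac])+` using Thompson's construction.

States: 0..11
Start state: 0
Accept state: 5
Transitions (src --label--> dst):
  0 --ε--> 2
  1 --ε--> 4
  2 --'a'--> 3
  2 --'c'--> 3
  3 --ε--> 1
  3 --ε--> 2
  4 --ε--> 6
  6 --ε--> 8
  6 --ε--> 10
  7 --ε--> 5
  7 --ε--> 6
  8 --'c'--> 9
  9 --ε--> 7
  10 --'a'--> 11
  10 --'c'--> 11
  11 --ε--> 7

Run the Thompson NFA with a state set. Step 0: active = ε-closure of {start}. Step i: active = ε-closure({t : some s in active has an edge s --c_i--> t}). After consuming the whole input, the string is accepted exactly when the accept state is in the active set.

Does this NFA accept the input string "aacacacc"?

Answer: ACCEPT

Steps:
S₀ = ε-closure({0}) = {0,2}
'a' @ 1: {1,2,3,4,6,8,10}
'a' @ 2: {1,2,3,4,5,6,7,8,10,11}  (accept∈set)
'c' @ 3: {1,2,3,4,5,6,7,8,9,10,11}  (accept∈set)
'a' @ 4: {1,2,3,4,5,6,7,8,10,11}  (accept∈set)
'c' @ 5: {1,2,3,4,5,6,7,8,9,10,11}  (accept∈set)
'a' @ 6: {1,2,3,4,5,6,7,8,10,11}  (accept∈set)
'c' @ 7: {1,2,3,4,5,6,7,8,9,10,11}  (accept∈set)
'c' @ 8: {1,2,3,4,5,6,7,8,9,10,11}  (accept∈set)
after full input: {1,2,3,4,5,6,7,8,9,10,11}  (accept=5 in)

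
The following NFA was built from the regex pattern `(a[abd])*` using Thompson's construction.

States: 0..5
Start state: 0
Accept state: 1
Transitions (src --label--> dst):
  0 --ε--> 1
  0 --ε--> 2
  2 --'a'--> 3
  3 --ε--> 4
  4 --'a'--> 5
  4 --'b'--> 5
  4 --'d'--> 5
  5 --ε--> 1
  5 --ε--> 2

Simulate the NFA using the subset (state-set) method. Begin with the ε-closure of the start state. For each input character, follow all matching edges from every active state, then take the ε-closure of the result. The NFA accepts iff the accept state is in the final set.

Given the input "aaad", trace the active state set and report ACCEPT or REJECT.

Answer: ACCEPT

Steps:
S₀ = ε-closure({0}) = {0,1,2}
'a' @ 1: {3,4}
'a' @ 2: {1,2,5}  [accepting]
'a' @ 3: {3,4}
'd' @ 4: {1,2,5}  [accepting]
end set {1,2,5} — state 1 in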